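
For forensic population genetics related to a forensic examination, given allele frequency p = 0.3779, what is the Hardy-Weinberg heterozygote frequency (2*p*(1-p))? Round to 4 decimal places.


Hardy-Weinberg heterozygote frequency:
q = 1 - p = 1 - 0.3779 = 0.6221
2pq = 2 * 0.3779 * 0.6221 = 0.4702

0.4702


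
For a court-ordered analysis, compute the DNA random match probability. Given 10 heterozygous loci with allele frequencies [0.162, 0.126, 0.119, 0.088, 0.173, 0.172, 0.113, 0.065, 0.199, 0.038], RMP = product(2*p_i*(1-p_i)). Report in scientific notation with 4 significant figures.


Computing RMP for 10 loci:
Locus 1: 2 * 0.162 * 0.838 = 0.271512
Locus 2: 2 * 0.126 * 0.874 = 0.220248
Locus 3: 2 * 0.119 * 0.881 = 0.209678
Locus 4: 2 * 0.088 * 0.912 = 0.160512
Locus 5: 2 * 0.173 * 0.827 = 0.286142
Locus 6: 2 * 0.172 * 0.828 = 0.284832
Locus 7: 2 * 0.113 * 0.887 = 0.200462
Locus 8: 2 * 0.065 * 0.935 = 0.12155
Locus 9: 2 * 0.199 * 0.801 = 0.318798
Locus 10: 2 * 0.038 * 0.962 = 0.073112
RMP = 9.316e-08

9.316e-08


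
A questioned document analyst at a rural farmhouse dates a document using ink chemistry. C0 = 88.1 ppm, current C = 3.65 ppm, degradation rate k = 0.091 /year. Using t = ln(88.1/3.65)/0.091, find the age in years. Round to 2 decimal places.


Document age estimation:
C0/C = 88.1 / 3.65 = 24.136986
ln(C0/C) = 3.183745
t = 3.183745 / 0.091 = 34.99 years

34.99


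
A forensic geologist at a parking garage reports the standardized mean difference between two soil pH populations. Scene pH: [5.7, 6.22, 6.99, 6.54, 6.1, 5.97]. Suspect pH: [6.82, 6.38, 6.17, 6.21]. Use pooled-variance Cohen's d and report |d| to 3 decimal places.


Pooled-variance Cohen's d for soil pH comparison:
Scene mean = 37.52 / 6 = 6.253333
Suspect mean = 25.58 / 4 = 6.395
Scene sample variance s_s^2 = 0.207187
Suspect sample variance s_c^2 = 0.088567
Pooled variance = ((n_s-1)*s_s^2 + (n_c-1)*s_c^2) / (n_s + n_c - 2) = 0.162704
Pooled SD = sqrt(0.162704) = 0.403366
Mean difference = -0.141667
|d| = |-0.141667| / 0.403366 = 0.351

0.351


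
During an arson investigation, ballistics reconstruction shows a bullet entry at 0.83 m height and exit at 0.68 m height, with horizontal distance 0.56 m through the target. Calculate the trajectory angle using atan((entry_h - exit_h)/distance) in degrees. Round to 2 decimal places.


Bullet trajectory angle:
Height difference = 0.83 - 0.68 = 0.15 m
angle = atan(0.15 / 0.56)
angle = atan(0.267857)
angle = 15.00 degrees

15.00


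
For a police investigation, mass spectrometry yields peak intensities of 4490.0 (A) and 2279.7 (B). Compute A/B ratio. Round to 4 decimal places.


Spectral peak ratio:
Peak A = 4490.0 counts
Peak B = 2279.7 counts
Ratio = 4490.0 / 2279.7 = 1.9696

1.9696


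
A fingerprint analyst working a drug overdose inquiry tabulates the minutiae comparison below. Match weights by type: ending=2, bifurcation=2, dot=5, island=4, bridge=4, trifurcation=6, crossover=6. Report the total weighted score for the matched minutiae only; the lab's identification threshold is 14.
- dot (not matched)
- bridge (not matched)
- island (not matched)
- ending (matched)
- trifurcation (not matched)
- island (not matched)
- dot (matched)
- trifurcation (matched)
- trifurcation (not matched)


Weighted minutiae match score:
  dot: not matched, +0
  bridge: not matched, +0
  island: not matched, +0
  ending: matched, +2 (running total 2)
  trifurcation: not matched, +0
  island: not matched, +0
  dot: matched, +5 (running total 7)
  trifurcation: matched, +6 (running total 13)
  trifurcation: not matched, +0
Total score = 13
Threshold = 14; verdict = inconclusive

13


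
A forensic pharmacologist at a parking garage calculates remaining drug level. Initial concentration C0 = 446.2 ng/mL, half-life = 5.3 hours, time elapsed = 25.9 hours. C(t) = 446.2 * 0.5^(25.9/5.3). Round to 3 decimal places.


Drug concentration decay:
Number of half-lives = t / t_half = 25.9 / 5.3 = 4.886792
Decay factor = 0.5^4.886792 = 0.03380096
C(t) = 446.2 * 0.03380096 = 15.082 ng/mL

15.082


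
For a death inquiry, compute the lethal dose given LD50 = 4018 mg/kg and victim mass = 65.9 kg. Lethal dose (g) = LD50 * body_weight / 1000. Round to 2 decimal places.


Lethal dose calculation:
Lethal dose = LD50 * body_weight / 1000
= 4018 * 65.9 / 1000
= 264786.2 / 1000
= 264.79 g

264.79


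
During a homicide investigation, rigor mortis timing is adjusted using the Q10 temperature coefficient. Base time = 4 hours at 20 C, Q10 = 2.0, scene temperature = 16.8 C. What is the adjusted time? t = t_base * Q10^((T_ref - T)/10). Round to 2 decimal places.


Rigor mortis time adjustment:
Exponent = (T_ref - T_actual) / 10 = (20 - 16.8) / 10 = 0.32
Q10 factor = 2.0^0.32 = 1.24833
t_adjusted = 4 * 1.24833 = 4.99 hours

4.99


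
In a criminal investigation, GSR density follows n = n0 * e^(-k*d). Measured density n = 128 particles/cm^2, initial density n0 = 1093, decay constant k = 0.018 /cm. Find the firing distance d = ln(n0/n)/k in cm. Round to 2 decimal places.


GSR distance calculation:
n0/n = 1093 / 128 = 8.539062
ln(n0/n) = 2.144651
d = 2.144651 / 0.018 = 119.15 cm

119.15


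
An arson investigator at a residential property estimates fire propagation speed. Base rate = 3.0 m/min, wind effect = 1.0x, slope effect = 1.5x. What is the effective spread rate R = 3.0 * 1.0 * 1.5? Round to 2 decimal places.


Fire spread rate calculation:
R = R0 * wind_factor * slope_factor
= 3.0 * 1.0 * 1.5
= 3 * 1.5
= 4.50 m/min

4.50


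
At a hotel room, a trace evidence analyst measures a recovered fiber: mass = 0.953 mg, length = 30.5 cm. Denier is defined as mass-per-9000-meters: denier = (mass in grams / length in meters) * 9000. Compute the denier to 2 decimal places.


Denier calculation:
Mass in grams = 0.953 mg / 1000 = 0.000953 g
Length in meters = 30.5 cm / 100 = 0.305 m
Linear density = mass / length = 0.000953 / 0.305 = 0.00312459 g/m
Denier = (g/m) * 9000 = 0.00312459 * 9000 = 28.12

28.12


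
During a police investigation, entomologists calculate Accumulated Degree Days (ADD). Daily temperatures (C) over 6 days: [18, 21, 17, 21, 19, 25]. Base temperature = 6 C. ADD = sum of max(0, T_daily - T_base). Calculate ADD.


Computing ADD day by day:
Day 1: max(0, 18 - 6) = 12
Day 2: max(0, 21 - 6) = 15
Day 3: max(0, 17 - 6) = 11
Day 4: max(0, 21 - 6) = 15
Day 5: max(0, 19 - 6) = 13
Day 6: max(0, 25 - 6) = 19
Total ADD = 85

85


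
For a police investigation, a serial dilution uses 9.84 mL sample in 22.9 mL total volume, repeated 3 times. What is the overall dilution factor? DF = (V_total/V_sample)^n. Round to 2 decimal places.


Dilution factor calculation:
Single dilution = V_total / V_sample = 22.9 / 9.84 ≈ 2.327236
Number of dilutions = 3
Total DF = (22.9 / 9.84)^3 (full precision, rounded at the end) = 12.60

12.60


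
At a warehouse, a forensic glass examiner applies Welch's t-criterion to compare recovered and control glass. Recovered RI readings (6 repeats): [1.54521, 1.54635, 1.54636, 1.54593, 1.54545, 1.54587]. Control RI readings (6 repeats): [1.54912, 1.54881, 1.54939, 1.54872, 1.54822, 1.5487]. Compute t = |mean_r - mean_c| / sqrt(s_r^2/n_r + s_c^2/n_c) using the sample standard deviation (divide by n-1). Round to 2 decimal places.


Welch's t-criterion for glass RI comparison:
Recovered mean = sum / n_r = 9.27517 / 6 = 1.5458617
Control mean = sum / n_c = 9.29296 / 6 = 1.5488267
Recovered sample variance s_r^2 = 2.17137e-07
Control sample variance s_c^2 = 1.59827e-07
Welch SE (unpooled) = sqrt(s_r^2/n_r + s_c^2/n_c) = sqrt(3.61894e-08 + 2.66378e-08) = sqrt(6.28272e-08) = 0.000250654
|mean_r - mean_c| = 0.002965
t = 0.002965 / 0.000250654 = 11.83

11.83


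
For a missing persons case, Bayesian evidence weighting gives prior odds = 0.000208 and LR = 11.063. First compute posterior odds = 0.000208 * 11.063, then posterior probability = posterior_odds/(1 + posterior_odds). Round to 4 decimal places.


Bayesian evidence evaluation:
Posterior odds = prior_odds * LR = 0.000208 * 11.063 = 0.002301104
Posterior probability = posterior_odds / (1 + posterior_odds)
= 0.002301104 / (1 + 0.002301104)
= 0.002301104 / 1.002301104
= 0.0023

0.0023


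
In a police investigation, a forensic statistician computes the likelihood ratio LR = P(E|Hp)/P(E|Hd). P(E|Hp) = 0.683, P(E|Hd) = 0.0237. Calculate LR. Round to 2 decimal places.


Likelihood ratio calculation:
LR = P(E|Hp) / P(E|Hd)
LR = 0.683 / 0.0237
LR = 28.82

28.82


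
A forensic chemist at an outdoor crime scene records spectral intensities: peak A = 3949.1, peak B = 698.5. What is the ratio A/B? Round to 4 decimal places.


Spectral peak ratio:
Peak A = 3949.1 counts
Peak B = 698.5 counts
Ratio = 3949.1 / 698.5 = 5.6537

5.6537


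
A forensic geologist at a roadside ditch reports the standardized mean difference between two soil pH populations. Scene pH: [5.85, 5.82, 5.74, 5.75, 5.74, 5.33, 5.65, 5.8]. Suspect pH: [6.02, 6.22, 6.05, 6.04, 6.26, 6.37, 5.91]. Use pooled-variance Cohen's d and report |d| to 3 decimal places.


Pooled-variance Cohen's d for soil pH comparison:
Scene mean = 45.68 / 8 = 5.71
Suspect mean = 42.87 / 7 = 6.124286
Scene sample variance s_s^2 = 0.027314
Suspect sample variance s_c^2 = 0.026229
Pooled variance = ((n_s-1)*s_s^2 + (n_c-1)*s_c^2) / (n_s + n_c - 2) = 0.026813
Pooled SD = sqrt(0.026813) = 0.163747
Mean difference = -0.414286
|d| = |-0.414286| / 0.163747 = 2.530

2.530


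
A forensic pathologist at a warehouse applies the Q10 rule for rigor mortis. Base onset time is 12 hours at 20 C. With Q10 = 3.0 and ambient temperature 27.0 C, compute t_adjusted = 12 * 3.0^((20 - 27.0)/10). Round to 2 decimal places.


Rigor mortis time adjustment:
Exponent = (T_ref - T_actual) / 10 = (20 - 27.0) / 10 = -0.7
Q10 factor = 3.0^-0.7 = 0.46346
t_adjusted = 12 * 0.46346 = 5.56 hours

5.56


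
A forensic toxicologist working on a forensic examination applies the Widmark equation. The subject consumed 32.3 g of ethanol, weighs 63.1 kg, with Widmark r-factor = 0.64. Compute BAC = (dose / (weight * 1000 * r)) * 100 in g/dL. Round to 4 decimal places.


Applying the Widmark formula:
BAC = (dose_g / (body_wt * 1000 * r)) * 100
Denominator = 63.1 * 1000 * 0.64 = 40384
BAC = (32.3 / 40384) * 100
BAC = 0.0800 g/dL

0.0800


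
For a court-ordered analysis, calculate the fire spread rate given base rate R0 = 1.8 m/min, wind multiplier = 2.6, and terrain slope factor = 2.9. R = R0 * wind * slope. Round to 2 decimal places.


Fire spread rate calculation:
R = R0 * wind_factor * slope_factor
= 1.8 * 2.6 * 2.9
= 4.68 * 2.9
= 13.57 m/min

13.57


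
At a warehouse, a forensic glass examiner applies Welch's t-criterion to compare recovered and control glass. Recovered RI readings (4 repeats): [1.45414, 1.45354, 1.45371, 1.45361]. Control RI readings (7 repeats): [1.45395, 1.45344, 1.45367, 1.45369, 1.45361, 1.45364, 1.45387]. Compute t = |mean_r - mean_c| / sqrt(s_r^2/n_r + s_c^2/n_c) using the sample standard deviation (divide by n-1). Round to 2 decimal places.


Welch's t-criterion for glass RI comparison:
Recovered mean = sum / n_r = 5.815 / 4 = 1.45375
Control mean = sum / n_c = 10.17587 / 7 = 1.4536957
Recovered sample variance s_r^2 = 7.24667e-08
Control sample variance s_c^2 = 2.85952e-08
Welch SE (unpooled) = sqrt(s_r^2/n_r + s_c^2/n_c) = sqrt(1.81167e-08 + 4.08503e-09) = sqrt(2.22017e-08) = 0.000149002
|mean_r - mean_c| = 5.42857e-05
t = 5.42857e-05 / 0.000149002 = 0.36

0.36


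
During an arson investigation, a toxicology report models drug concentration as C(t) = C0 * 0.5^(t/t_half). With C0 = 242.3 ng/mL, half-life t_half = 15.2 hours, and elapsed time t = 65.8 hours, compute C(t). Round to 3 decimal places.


Drug concentration decay:
Number of half-lives = t / t_half = 65.8 / 15.2 = 4.328947
Decay factor = 0.5^4.328947 = 0.04975733
C(t) = 242.3 * 0.04975733 = 12.056 ng/mL

12.056


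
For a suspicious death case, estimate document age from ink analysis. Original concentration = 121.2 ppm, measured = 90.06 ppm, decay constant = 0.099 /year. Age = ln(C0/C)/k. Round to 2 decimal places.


Document age estimation:
C0/C = 121.2 / 90.06 = 1.345769
ln(C0/C) = 0.296966
t = 0.296966 / 0.099 = 3.00 years

3.00


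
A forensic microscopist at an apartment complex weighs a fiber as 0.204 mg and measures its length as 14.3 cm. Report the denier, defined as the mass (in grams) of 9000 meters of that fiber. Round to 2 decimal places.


Denier calculation:
Mass in grams = 0.204 mg / 1000 = 0.000204 g
Length in meters = 14.3 cm / 100 = 0.143 m
Linear density = mass / length = 0.000204 / 0.143 = 0.00142657 g/m
Denier = (g/m) * 9000 = 0.00142657 * 9000 = 12.84

12.84


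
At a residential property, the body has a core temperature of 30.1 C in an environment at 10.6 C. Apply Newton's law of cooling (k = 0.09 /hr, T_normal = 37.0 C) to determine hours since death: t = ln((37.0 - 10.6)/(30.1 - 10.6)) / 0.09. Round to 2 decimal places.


Using Newton's law of cooling:
t = ln((T_normal - T_ambient) / (T_body - T_ambient)) / k
T_normal - T_ambient = 26.4
T_body - T_ambient = 19.5
Ratio = 1.353846
ln(ratio) = 0.302949
t = 0.302949 / 0.09 = 3.37 hours

3.37


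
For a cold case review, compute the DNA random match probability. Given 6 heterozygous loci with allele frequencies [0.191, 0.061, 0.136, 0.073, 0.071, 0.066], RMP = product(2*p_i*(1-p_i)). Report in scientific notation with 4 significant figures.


Computing RMP for 6 loci:
Locus 1: 2 * 0.191 * 0.809 = 0.309038
Locus 2: 2 * 0.061 * 0.939 = 0.114558
Locus 3: 2 * 0.136 * 0.864 = 0.235008
Locus 4: 2 * 0.073 * 0.927 = 0.135342
Locus 5: 2 * 0.071 * 0.929 = 0.131918
Locus 6: 2 * 0.066 * 0.934 = 0.123288
RMP = 1.831e-05

1.831e-05


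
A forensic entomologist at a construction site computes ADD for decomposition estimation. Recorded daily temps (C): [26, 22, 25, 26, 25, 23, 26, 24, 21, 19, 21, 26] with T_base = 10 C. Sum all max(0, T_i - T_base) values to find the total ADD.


Computing ADD day by day:
Day 1: max(0, 26 - 10) = 16
Day 2: max(0, 22 - 10) = 12
Day 3: max(0, 25 - 10) = 15
Day 4: max(0, 26 - 10) = 16
Day 5: max(0, 25 - 10) = 15
Day 6: max(0, 23 - 10) = 13
Day 7: max(0, 26 - 10) = 16
Day 8: max(0, 24 - 10) = 14
Day 9: max(0, 21 - 10) = 11
Day 10: max(0, 19 - 10) = 9
Day 11: max(0, 21 - 10) = 11
Day 12: max(0, 26 - 10) = 16
Total ADD = 164

164


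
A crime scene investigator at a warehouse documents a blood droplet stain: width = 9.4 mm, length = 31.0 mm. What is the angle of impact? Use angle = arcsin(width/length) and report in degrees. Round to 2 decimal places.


Blood spatter impact angle calculation:
width / length = 9.4 / 31.0 = 0.303226
angle = arcsin(0.303226)
angle = 17.65 degrees

17.65


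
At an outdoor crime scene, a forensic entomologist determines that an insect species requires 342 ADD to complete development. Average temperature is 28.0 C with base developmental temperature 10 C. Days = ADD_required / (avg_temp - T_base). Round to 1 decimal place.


Insect development time:
Effective temperature = avg_temp - T_base = 28.0 - 10 = 18.0 C
Days = ADD / effective_temp = 342 / 18.0 = 19.0 days

19.0


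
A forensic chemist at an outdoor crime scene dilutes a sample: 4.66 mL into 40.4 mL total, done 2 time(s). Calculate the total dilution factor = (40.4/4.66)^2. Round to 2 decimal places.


Dilution factor calculation:
Single dilution = V_total / V_sample = 40.4 / 4.66 ≈ 8.669528
Number of dilutions = 2
Total DF = (40.4 / 4.66)^2 (full precision, rounded at the end) = 75.16

75.16


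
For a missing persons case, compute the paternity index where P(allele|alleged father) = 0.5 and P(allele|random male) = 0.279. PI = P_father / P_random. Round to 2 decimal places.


Paternity Index calculation:
PI = P(allele|father) / P(allele|random)
PI = 0.5 / 0.279
PI = 1.79

1.79


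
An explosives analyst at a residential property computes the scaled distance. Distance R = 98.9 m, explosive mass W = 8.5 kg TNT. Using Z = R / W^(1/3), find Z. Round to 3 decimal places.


Scaled distance calculation:
W^(1/3) = 8.5^(1/3) = 2.040828
Z = R / W^(1/3) = 98.9 / 2.040828
Z = 48.461 m/kg^(1/3)

48.461


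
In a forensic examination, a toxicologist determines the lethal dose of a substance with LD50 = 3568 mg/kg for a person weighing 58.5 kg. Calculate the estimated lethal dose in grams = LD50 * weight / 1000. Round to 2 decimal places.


Lethal dose calculation:
Lethal dose = LD50 * body_weight / 1000
= 3568 * 58.5 / 1000
= 208728 / 1000
= 208.73 g

208.73


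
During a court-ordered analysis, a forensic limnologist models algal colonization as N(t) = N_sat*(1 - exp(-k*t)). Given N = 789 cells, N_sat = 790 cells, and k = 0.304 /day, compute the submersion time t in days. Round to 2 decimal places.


PMSI from diatom colonization curve:
N / N_sat = 789 / 790 = 0.998734
1 - N/N_sat = 0.001266
ln(1 - N/N_sat) = -6.671893
t = -ln(1 - N/N_sat) / k = -(-6.671893) / 0.304 = 21.95 days

21.95


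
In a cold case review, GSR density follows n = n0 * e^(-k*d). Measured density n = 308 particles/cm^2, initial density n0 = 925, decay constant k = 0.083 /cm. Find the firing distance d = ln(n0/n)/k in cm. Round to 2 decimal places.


GSR distance calculation:
n0/n = 925 / 308 = 3.003247
ln(n0/n) = 1.099694
d = 1.099694 / 0.083 = 13.25 cm

13.25


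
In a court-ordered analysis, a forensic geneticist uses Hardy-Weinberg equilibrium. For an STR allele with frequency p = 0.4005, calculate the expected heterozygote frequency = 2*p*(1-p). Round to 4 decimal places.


Hardy-Weinberg heterozygote frequency:
q = 1 - p = 1 - 0.4005 = 0.5995
2pq = 2 * 0.4005 * 0.5995 = 0.4802

0.4802


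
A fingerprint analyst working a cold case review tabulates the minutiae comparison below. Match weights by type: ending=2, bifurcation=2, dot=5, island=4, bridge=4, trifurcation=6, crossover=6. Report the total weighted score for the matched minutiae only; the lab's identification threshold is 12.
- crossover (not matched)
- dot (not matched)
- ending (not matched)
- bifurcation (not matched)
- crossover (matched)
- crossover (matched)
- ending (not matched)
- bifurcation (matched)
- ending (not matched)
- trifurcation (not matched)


Weighted minutiae match score:
  crossover: not matched, +0
  dot: not matched, +0
  ending: not matched, +0
  bifurcation: not matched, +0
  crossover: matched, +6 (running total 6)
  crossover: matched, +6 (running total 12)
  ending: not matched, +0
  bifurcation: matched, +2 (running total 14)
  ending: not matched, +0
  trifurcation: not matched, +0
Total score = 14
Threshold = 12; verdict = identification

14


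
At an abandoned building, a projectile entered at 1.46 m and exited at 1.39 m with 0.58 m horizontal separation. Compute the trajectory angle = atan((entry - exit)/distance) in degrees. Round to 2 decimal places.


Bullet trajectory angle:
Height difference = 1.46 - 1.39 = 0.07 m
angle = atan(0.07 / 0.58)
angle = atan(0.12069)
angle = 6.88 degrees

6.88


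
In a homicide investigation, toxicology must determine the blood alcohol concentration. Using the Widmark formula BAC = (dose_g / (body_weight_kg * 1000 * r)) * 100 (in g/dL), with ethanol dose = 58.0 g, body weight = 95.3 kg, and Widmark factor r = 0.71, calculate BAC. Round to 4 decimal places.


Applying the Widmark formula:
BAC = (dose_g / (body_wt * 1000 * r)) * 100
Denominator = 95.3 * 1000 * 0.71 = 67663
BAC = (58.0 / 67663) * 100
BAC = 0.0857 g/dL

0.0857


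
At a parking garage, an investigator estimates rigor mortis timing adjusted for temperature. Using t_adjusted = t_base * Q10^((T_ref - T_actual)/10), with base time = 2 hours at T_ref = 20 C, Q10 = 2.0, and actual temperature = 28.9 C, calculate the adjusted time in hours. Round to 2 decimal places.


Rigor mortis time adjustment:
Exponent = (T_ref - T_actual) / 10 = (20 - 28.9) / 10 = -0.89
Q10 factor = 2.0^-0.89 = 0.53961
t_adjusted = 2 * 0.53961 = 1.08 hours

1.08


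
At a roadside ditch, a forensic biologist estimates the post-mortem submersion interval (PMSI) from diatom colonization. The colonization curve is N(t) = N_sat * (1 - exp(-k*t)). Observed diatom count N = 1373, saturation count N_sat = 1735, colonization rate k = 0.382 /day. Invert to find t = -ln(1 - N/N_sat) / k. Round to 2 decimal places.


PMSI from diatom colonization curve:
N / N_sat = 1373 / 1735 = 0.791354
1 - N/N_sat = 0.208646
ln(1 - N/N_sat) = -1.567116
t = -ln(1 - N/N_sat) / k = -(-1.567116) / 0.382 = 4.10 days

4.10


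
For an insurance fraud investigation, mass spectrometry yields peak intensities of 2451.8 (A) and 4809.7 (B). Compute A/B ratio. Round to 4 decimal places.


Spectral peak ratio:
Peak A = 2451.8 counts
Peak B = 4809.7 counts
Ratio = 2451.8 / 4809.7 = 0.5098

0.5098


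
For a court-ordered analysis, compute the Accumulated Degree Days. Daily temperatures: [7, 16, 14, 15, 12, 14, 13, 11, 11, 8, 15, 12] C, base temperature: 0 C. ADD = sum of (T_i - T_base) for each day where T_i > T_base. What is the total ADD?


Computing ADD day by day:
Day 1: max(0, 7 - 0) = 7
Day 2: max(0, 16 - 0) = 16
Day 3: max(0, 14 - 0) = 14
Day 4: max(0, 15 - 0) = 15
Day 5: max(0, 12 - 0) = 12
Day 6: max(0, 14 - 0) = 14
Day 7: max(0, 13 - 0) = 13
Day 8: max(0, 11 - 0) = 11
Day 9: max(0, 11 - 0) = 11
Day 10: max(0, 8 - 0) = 8
Day 11: max(0, 15 - 0) = 15
Day 12: max(0, 12 - 0) = 12
Total ADD = 148

148


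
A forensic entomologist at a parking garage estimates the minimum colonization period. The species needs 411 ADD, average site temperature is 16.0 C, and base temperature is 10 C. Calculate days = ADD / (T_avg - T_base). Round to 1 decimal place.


Insect development time:
Effective temperature = avg_temp - T_base = 16.0 - 10 = 6.0 C
Days = ADD / effective_temp = 411 / 6.0 = 68.5 days

68.5


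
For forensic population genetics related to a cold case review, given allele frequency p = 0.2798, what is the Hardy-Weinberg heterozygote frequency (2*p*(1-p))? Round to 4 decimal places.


Hardy-Weinberg heterozygote frequency:
q = 1 - p = 1 - 0.2798 = 0.7202
2pq = 2 * 0.2798 * 0.7202 = 0.4030

0.4030


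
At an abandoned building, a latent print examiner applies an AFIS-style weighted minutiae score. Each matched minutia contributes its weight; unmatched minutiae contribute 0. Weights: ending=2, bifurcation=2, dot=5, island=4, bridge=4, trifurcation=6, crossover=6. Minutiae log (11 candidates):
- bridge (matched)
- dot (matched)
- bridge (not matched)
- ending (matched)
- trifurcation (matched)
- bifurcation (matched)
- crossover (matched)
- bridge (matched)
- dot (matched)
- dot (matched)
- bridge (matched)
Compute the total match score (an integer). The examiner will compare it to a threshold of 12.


Weighted minutiae match score:
  bridge: matched, +4 (running total 4)
  dot: matched, +5 (running total 9)
  bridge: not matched, +0
  ending: matched, +2 (running total 11)
  trifurcation: matched, +6 (running total 17)
  bifurcation: matched, +2 (running total 19)
  crossover: matched, +6 (running total 25)
  bridge: matched, +4 (running total 29)
  dot: matched, +5 (running total 34)
  dot: matched, +5 (running total 39)
  bridge: matched, +4 (running total 43)
Total score = 43
Threshold = 12; verdict = identification

43


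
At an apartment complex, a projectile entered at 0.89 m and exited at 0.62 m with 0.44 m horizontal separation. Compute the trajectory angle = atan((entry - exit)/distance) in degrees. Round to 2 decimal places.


Bullet trajectory angle:
Height difference = 0.89 - 0.62 = 0.27 m
angle = atan(0.27 / 0.44)
angle = atan(0.613636)
angle = 31.53 degrees

31.53


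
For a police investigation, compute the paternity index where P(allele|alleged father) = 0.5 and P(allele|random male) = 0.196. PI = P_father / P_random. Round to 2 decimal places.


Paternity Index calculation:
PI = P(allele|father) / P(allele|random)
PI = 0.5 / 0.196
PI = 2.55

2.55


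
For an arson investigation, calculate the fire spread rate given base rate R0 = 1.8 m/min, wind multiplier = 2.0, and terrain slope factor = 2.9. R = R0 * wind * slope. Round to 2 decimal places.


Fire spread rate calculation:
R = R0 * wind_factor * slope_factor
= 1.8 * 2.0 * 2.9
= 3.6 * 2.9
= 10.44 m/min

10.44


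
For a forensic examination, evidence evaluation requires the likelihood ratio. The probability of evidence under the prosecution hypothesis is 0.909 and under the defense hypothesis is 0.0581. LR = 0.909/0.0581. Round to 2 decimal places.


Likelihood ratio calculation:
LR = P(E|Hp) / P(E|Hd)
LR = 0.909 / 0.0581
LR = 15.65

15.65


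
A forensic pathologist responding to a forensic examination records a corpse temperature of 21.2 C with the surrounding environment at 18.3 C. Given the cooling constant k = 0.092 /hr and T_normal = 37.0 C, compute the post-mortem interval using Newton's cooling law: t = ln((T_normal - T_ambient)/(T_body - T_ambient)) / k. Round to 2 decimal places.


Using Newton's law of cooling:
t = ln((T_normal - T_ambient) / (T_body - T_ambient)) / k
T_normal - T_ambient = 18.7
T_body - T_ambient = 2.9
Ratio = 6.448276
ln(ratio) = 1.863813
t = 1.863813 / 0.092 = 20.26 hours

20.26


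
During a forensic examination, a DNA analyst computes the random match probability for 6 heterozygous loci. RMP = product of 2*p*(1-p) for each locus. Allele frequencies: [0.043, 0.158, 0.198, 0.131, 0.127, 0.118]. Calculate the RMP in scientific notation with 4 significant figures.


Computing RMP for 6 loci:
Locus 1: 2 * 0.043 * 0.957 = 0.082302
Locus 2: 2 * 0.158 * 0.842 = 0.266072
Locus 3: 2 * 0.198 * 0.802 = 0.317592
Locus 4: 2 * 0.131 * 0.869 = 0.227678
Locus 5: 2 * 0.127 * 0.873 = 0.221742
Locus 6: 2 * 0.118 * 0.882 = 0.208152
RMP = 7.309e-05

7.309e-05


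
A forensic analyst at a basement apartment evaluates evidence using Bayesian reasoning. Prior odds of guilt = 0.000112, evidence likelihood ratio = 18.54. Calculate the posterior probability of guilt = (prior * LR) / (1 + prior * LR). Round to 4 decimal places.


Bayesian evidence evaluation:
Posterior odds = prior_odds * LR = 0.000112 * 18.54 = 0.00207648
Posterior probability = posterior_odds / (1 + posterior_odds)
= 0.00207648 / (1 + 0.00207648)
= 0.00207648 / 1.00207648
= 0.0021

0.0021


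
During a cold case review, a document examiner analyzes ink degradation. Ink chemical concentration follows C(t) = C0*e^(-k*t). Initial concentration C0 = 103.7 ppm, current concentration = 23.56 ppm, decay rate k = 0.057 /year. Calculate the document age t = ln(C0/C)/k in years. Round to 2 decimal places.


Document age estimation:
C0/C = 103.7 / 23.56 = 4.401528
ln(C0/C) = 1.481952
t = 1.481952 / 0.057 = 26.00 years

26.00


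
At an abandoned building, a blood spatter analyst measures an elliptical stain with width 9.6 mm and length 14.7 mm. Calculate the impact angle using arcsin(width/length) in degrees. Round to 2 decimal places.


Blood spatter impact angle calculation:
width / length = 9.6 / 14.7 = 0.653061
angle = arcsin(0.653061)
angle = 40.77 degrees

40.77


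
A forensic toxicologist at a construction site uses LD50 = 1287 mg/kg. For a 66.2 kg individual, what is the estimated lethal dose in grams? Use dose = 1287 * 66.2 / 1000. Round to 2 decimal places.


Lethal dose calculation:
Lethal dose = LD50 * body_weight / 1000
= 1287 * 66.2 / 1000
= 85199.4 / 1000
= 85.20 g

85.20


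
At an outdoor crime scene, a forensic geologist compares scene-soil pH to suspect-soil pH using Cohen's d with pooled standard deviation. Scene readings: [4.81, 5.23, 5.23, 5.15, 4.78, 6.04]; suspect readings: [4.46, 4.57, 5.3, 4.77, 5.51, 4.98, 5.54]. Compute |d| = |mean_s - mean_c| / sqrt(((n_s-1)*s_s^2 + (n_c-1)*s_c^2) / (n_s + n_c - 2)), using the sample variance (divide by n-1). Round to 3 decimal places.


Pooled-variance Cohen's d for soil pH comparison:
Scene mean = 31.24 / 6 = 5.206667
Suspect mean = 35.13 / 7 = 5.018571
Scene sample variance s_s^2 = 0.207627
Suspect sample variance s_c^2 = 0.194848
Pooled variance = ((n_s-1)*s_s^2 + (n_c-1)*s_c^2) / (n_s + n_c - 2) = 0.200656
Pooled SD = sqrt(0.200656) = 0.447946
Mean difference = 0.188095
|d| = |0.188095| / 0.447946 = 0.420

0.420


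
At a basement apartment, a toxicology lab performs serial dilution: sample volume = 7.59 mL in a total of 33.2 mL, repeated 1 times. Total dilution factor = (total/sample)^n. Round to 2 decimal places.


Dilution factor calculation:
Single dilution = V_total / V_sample = 33.2 / 7.59 ≈ 4.374177
Number of dilutions = 1
Total DF = (33.2 / 7.59)^1 (full precision, rounded at the end) = 4.37

4.37


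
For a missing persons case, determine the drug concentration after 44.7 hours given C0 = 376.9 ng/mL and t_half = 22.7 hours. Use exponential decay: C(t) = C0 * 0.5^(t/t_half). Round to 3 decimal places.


Drug concentration decay:
Number of half-lives = t / t_half = 44.7 / 22.7 = 1.969163
Decay factor = 0.5^1.969163 = 0.25540116
C(t) = 376.9 * 0.25540116 = 96.261 ng/mL

96.261


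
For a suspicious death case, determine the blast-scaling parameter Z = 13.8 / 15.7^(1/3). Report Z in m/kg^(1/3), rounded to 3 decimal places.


Scaled distance calculation:
W^(1/3) = 15.7^(1/3) = 2.503994
Z = R / W^(1/3) = 13.8 / 2.503994
Z = 5.511 m/kg^(1/3)

5.511


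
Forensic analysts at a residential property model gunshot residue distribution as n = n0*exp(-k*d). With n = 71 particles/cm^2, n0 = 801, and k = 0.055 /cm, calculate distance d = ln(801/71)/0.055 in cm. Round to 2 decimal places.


GSR distance calculation:
n0/n = 801 / 71 = 11.28169
ln(n0/n) = 2.423181
d = 2.423181 / 0.055 = 44.06 cm

44.06


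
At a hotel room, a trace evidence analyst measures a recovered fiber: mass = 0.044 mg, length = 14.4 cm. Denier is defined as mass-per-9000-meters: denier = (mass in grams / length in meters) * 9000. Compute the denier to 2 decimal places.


Denier calculation:
Mass in grams = 0.044 mg / 1000 = 0.000044 g
Length in meters = 14.4 cm / 100 = 0.144 m
Linear density = mass / length = 0.000044 / 0.144 = 0.00030556 g/m
Denier = (g/m) * 9000 = 0.00030556 * 9000 = 2.75

2.75


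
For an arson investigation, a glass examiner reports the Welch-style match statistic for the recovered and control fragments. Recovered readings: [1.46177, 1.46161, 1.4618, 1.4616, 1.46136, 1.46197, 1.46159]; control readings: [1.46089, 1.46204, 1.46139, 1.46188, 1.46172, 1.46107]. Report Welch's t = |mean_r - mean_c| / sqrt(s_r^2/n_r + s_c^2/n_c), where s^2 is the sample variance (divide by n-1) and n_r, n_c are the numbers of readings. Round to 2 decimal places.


Welch's t-criterion for glass RI comparison:
Recovered mean = sum / n_r = 10.2317 / 7 = 1.4616714
Control mean = sum / n_c = 8.76899 / 6 = 1.4614983
Recovered sample variance s_r^2 = 3.7981e-08
Control sample variance s_c^2 = 2.10697e-07
Welch SE (unpooled) = sqrt(s_r^2/n_r + s_c^2/n_c) = sqrt(5.42585e-09 + 3.51161e-08) = sqrt(4.05419e-08) = 0.00020135
|mean_r - mean_c| = 0.000173095
t = 0.000173095 / 0.00020135 = 0.86

0.86


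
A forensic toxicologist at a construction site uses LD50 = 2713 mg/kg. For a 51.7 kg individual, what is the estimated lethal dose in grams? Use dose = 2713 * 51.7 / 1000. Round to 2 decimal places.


Lethal dose calculation:
Lethal dose = LD50 * body_weight / 1000
= 2713 * 51.7 / 1000
= 140262.1 / 1000
= 140.26 g

140.26


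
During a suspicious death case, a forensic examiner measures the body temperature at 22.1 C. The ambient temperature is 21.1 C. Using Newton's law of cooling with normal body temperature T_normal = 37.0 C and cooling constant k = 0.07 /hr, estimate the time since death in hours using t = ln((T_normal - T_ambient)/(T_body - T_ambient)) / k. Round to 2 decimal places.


Using Newton's law of cooling:
t = ln((T_normal - T_ambient) / (T_body - T_ambient)) / k
T_normal - T_ambient = 15.9
T_body - T_ambient = 1.0
Ratio = 15.9
ln(ratio) = 2.766319
t = 2.766319 / 0.07 = 39.52 hours

39.52


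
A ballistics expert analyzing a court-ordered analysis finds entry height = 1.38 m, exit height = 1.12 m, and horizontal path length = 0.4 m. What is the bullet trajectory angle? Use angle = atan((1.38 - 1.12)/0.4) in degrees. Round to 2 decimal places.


Bullet trajectory angle:
Height difference = 1.38 - 1.12 = 0.26 m
angle = atan(0.26 / 0.4)
angle = atan(0.65)
angle = 33.02 degrees

33.02


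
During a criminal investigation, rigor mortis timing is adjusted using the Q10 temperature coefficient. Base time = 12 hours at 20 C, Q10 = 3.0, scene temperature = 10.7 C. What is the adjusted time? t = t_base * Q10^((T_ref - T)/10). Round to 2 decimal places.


Rigor mortis time adjustment:
Exponent = (T_ref - T_actual) / 10 = (20 - 10.7) / 10 = 0.93
Q10 factor = 3.0^0.93 = 2.77794
t_adjusted = 12 * 2.77794 = 33.34 hours

33.34


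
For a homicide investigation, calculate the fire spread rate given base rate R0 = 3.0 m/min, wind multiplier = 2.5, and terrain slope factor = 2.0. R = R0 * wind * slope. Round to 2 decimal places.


Fire spread rate calculation:
R = R0 * wind_factor * slope_factor
= 3.0 * 2.5 * 2.0
= 7.5 * 2.0
= 15.00 m/min

15.00


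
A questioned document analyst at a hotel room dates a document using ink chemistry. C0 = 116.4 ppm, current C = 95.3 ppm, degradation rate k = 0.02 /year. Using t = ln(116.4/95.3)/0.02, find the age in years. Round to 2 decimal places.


Document age estimation:
C0/C = 116.4 / 95.3 = 1.221406
ln(C0/C) = 0.200003
t = 0.200003 / 0.02 = 10.00 years

10.00


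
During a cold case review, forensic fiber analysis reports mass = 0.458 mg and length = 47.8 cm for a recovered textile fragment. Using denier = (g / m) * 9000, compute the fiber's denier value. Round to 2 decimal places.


Denier calculation:
Mass in grams = 0.458 mg / 1000 = 0.000458 g
Length in meters = 47.8 cm / 100 = 0.478 m
Linear density = mass / length = 0.000458 / 0.478 = 0.00095816 g/m
Denier = (g/m) * 9000 = 0.00095816 * 9000 = 8.62

8.62


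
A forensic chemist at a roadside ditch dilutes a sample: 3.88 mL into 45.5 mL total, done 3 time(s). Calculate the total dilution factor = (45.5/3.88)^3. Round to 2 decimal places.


Dilution factor calculation:
Single dilution = V_total / V_sample = 45.5 / 3.88 ≈ 11.726804
Number of dilutions = 3
Total DF = (45.5 / 3.88)^3 (full precision, rounded at the end) = 1612.65

1612.65


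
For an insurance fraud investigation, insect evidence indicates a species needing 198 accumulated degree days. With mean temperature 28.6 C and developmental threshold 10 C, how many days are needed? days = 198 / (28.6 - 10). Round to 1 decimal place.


Insect development time:
Effective temperature = avg_temp - T_base = 28.6 - 10 = 18.6 C
Days = ADD / effective_temp = 198 / 18.6 = 10.6 days

10.6


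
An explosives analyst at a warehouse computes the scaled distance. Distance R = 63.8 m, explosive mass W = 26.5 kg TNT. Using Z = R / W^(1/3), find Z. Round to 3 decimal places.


Scaled distance calculation:
W^(1/3) = 26.5^(1/3) = 2.981366
Z = R / W^(1/3) = 63.8 / 2.981366
Z = 21.400 m/kg^(1/3)

21.400


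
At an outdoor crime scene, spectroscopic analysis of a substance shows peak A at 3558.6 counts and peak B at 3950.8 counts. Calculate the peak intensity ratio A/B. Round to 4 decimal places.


Spectral peak ratio:
Peak A = 3558.6 counts
Peak B = 3950.8 counts
Ratio = 3558.6 / 3950.8 = 0.9007

0.9007


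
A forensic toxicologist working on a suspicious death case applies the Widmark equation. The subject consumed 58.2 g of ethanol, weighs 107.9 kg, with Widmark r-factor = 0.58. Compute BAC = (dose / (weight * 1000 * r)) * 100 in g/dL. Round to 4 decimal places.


Applying the Widmark formula:
BAC = (dose_g / (body_wt * 1000 * r)) * 100
Denominator = 107.9 * 1000 * 0.58 = 62582
BAC = (58.2 / 62582) * 100
BAC = 0.0930 g/dL

0.0930


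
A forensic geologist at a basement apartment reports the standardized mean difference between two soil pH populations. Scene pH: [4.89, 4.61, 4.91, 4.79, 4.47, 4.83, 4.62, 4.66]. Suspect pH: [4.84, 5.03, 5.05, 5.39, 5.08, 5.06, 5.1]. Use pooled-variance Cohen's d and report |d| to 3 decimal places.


Pooled-variance Cohen's d for soil pH comparison:
Scene mean = 37.78 / 8 = 4.7225
Suspect mean = 35.55 / 7 = 5.078571
Scene sample variance s_s^2 = 0.024307
Suspect sample variance s_c^2 = 0.026314
Pooled variance = ((n_s-1)*s_s^2 + (n_c-1)*s_c^2) / (n_s + n_c - 2) = 0.025234
Pooled SD = sqrt(0.025234) = 0.158852
Mean difference = -0.356071
|d| = |-0.356071| / 0.158852 = 2.242

2.242


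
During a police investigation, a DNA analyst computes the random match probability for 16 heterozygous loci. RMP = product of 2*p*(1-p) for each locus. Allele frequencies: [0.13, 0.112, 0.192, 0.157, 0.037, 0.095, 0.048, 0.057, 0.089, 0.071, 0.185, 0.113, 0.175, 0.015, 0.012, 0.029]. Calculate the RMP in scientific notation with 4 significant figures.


Computing RMP for 16 loci:
Locus 1: 2 * 0.13 * 0.87 = 0.2262
Locus 2: 2 * 0.112 * 0.888 = 0.198912
Locus 3: 2 * 0.192 * 0.808 = 0.310272
Locus 4: 2 * 0.157 * 0.843 = 0.264702
Locus 5: 2 * 0.037 * 0.963 = 0.071262
Locus 6: 2 * 0.095 * 0.905 = 0.17195
Locus 7: 2 * 0.048 * 0.952 = 0.091392
Locus 8: 2 * 0.057 * 0.943 = 0.107502
Locus 9: 2 * 0.089 * 0.911 = 0.162158
Locus 10: 2 * 0.071 * 0.929 = 0.131918
Locus 11: 2 * 0.185 * 0.815 = 0.30155
Locus 12: 2 * 0.113 * 0.887 = 0.200462
Locus 13: 2 * 0.175 * 0.825 = 0.28875
Locus 14: 2 * 0.015 * 0.985 = 0.02955
Locus 15: 2 * 0.012 * 0.988 = 0.023712
Locus 16: 2 * 0.029 * 0.971 = 0.056318
RMP = 6.555e-15

6.555e-15


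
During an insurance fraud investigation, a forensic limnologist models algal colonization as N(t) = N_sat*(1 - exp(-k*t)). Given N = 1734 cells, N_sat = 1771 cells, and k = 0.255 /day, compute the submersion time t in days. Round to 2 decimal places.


PMSI from diatom colonization curve:
N / N_sat = 1734 / 1771 = 0.979108
1 - N/N_sat = 0.020892
ln(1 - N/N_sat) = -3.868389
t = -ln(1 - N/N_sat) / k = -(-3.868389) / 0.255 = 15.17 days

15.17


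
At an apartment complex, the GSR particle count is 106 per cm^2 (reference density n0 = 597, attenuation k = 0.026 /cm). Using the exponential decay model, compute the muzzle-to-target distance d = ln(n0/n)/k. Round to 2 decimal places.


GSR distance calculation:
n0/n = 597 / 106 = 5.632075
ln(n0/n) = 1.728478
d = 1.728478 / 0.026 = 66.48 cm

66.48


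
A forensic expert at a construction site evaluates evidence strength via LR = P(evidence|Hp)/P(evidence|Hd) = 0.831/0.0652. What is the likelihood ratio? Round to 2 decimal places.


Likelihood ratio calculation:
LR = P(E|Hp) / P(E|Hd)
LR = 0.831 / 0.0652
LR = 12.75

12.75


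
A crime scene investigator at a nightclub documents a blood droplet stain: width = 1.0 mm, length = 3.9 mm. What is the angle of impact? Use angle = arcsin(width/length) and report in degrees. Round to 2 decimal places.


Blood spatter impact angle calculation:
width / length = 1.0 / 3.9 = 0.25641
angle = arcsin(0.25641)
angle = 14.86 degrees

14.86


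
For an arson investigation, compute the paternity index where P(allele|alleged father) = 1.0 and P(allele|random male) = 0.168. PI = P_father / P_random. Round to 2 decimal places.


Paternity Index calculation:
PI = P(allele|father) / P(allele|random)
PI = 1.0 / 0.168
PI = 5.95

5.95


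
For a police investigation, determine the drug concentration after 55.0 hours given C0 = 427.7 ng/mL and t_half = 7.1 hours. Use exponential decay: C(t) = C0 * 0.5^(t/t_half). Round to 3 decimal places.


Drug concentration decay:
Number of half-lives = t / t_half = 55.0 / 7.1 = 7.746479
Decay factor = 0.5^7.746479 = 0.00465669
C(t) = 427.7 * 0.00465669 = 1.992 ng/mL

1.992


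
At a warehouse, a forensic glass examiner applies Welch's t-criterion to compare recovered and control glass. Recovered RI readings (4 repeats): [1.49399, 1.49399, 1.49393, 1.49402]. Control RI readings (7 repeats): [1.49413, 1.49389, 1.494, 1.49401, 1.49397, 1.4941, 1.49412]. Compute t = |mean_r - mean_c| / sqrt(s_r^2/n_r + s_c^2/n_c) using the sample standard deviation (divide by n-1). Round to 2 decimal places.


Welch's t-criterion for glass RI comparison:
Recovered mean = sum / n_r = 5.97593 / 4 = 1.4939825
Control mean = sum / n_c = 10.45822 / 7 = 1.4940314
Recovered sample variance s_r^2 = 1.425e-09
Control sample variance s_c^2 = 7.91429e-09
Welch SE (unpooled) = sqrt(s_r^2/n_r + s_c^2/n_c) = sqrt(3.5625e-10 + 1.13061e-09) = sqrt(1.48686e-09) = 3.85598e-05
|mean_r - mean_c| = 4.89286e-05
t = 4.89286e-05 / 3.85598e-05 = 1.27

1.27
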